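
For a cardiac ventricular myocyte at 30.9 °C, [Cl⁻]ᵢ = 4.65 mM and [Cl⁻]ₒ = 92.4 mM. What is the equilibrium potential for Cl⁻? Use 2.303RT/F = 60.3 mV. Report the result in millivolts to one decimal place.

E = (60.3/z) · log₁₀([Cl⁻]_out/[Cl⁻]_in) with z = -1.
For an anion, dividing by z = -1 reverses the sign.
= (60.3/-1) · log₁₀(92.4/4.65) = -60.30 · log₁₀(19.87)
= -60.30 · (1.2982) = -78.28 mV

-78.3 mV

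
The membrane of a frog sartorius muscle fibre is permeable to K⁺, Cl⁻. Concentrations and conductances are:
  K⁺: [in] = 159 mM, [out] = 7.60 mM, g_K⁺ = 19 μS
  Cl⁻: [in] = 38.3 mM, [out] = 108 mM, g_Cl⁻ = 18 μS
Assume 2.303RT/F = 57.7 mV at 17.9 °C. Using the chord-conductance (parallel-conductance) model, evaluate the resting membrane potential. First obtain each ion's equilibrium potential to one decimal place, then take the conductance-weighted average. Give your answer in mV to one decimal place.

E_K⁺ = (57.7/1)·log₁₀(7.60/159) = -76.2 mV
E_Cl⁻ = (57.7/-1)·log₁₀(108/38.3) = -26.0 mV
Vm = (Σ gᵢEᵢ)/(Σ gᵢ) = (19·-76.2 + 18·-26.0) / (19 + 18)
= -1915.80 / 37 = -51.78 mV

-51.8 mV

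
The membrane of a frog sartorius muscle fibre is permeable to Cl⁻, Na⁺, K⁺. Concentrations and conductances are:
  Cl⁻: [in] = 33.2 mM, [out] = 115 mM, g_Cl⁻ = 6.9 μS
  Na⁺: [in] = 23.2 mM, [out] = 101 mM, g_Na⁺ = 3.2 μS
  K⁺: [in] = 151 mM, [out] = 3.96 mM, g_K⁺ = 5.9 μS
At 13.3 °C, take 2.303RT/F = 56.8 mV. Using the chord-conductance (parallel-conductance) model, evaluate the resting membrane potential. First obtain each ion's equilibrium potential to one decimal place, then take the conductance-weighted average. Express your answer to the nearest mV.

-39 mV

E_Cl⁻ = (56.8/-1)·log₁₀(115/33.2) = -30.6 mV
E_Na⁺ = (56.8/1)·log₁₀(101/23.2) = 36.3 mV
E_K⁺ = (56.8/1)·log₁₀(3.96/151) = -89.8 mV
Vm = (Σ gᵢEᵢ)/(Σ gᵢ) = (6.9·-30.6 + 3.2·36.3 + 5.9·-89.8) / (6.9 + 3.2 + 5.9)
= -624.80 / 16 = -39.05 mV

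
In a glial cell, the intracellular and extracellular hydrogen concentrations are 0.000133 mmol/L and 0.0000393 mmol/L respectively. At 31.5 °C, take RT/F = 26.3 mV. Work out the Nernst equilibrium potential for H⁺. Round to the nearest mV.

E = (26.3/z) · ln([H⁺]_out/[H⁺]_in) with z = +1.
= (26.3/1) · ln(0.0000393/0.000133) = 26.30 · ln(0.2955)
= 26.30 · (-1.2191) = -32.06 mV

-32 mV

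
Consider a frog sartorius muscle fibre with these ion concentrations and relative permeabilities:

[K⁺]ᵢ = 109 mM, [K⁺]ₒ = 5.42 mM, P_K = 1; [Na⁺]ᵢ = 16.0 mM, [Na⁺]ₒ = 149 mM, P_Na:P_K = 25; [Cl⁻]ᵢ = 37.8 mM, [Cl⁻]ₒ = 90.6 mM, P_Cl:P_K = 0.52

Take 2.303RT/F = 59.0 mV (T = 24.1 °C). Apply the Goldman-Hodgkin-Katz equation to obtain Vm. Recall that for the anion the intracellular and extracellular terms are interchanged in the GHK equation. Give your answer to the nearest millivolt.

Vm = 59.0 · log₁₀[(Σ P·[cation]ₒ + Σ P·[anion]ᵢ) / (Σ P·[cation]ᵢ + Σ P·[anion]ₒ)]
Numerator = 1×5.42 + 25×149 + 0.52×37.8 = 3750
Denominator = 1×109 + 25×16.0 + 0.52×90.6 = 556.1
Vm = 59.0 · log₁₀(6.7434) = 59.0 × (0.8289) = 48.90 mV

49 mV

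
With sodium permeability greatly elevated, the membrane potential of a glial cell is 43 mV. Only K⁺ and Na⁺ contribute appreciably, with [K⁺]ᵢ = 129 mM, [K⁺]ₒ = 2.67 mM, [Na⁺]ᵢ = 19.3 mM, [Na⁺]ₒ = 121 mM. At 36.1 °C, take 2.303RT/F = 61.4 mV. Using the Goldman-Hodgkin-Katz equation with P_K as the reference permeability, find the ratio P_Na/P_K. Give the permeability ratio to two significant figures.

27

Let α = P_Na/P_K. GHK: Vm = 61.4·log₁₀[(Kₒ + α·Naₒ)/(Kᵢ + α·Naᵢ)].
10^(Vm/61.4) = 10^(43.0/61.4) = 5.0156
So 5.0156·(Kᵢ + α·Naᵢ) = Kₒ + α·Naₒ → α = (5.0156·129.0 − 2.67) / (121.0 − 5.0156·19.3)
α = (647 − 2.67) / (121.0 − 96.8) = 644.3/24.2 = 26.63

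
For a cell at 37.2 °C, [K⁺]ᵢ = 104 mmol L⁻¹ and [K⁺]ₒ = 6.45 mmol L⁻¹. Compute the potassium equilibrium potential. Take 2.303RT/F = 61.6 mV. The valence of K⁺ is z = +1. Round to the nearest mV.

-74 mV

E = (61.6/z) · log₁₀([K⁺]_out/[K⁺]_in) with z = +1.
= (61.6/1) · log₁₀(6.45/104) = 61.60 · log₁₀(0.06202)
= 61.60 · (-1.2075) = -74.38 mV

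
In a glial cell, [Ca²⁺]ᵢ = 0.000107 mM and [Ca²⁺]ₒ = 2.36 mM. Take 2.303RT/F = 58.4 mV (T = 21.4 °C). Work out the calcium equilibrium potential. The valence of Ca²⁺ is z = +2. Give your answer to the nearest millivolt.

E = (58.4/z) · log₁₀([Ca²⁺]_out/[Ca²⁺]_in) with z = +2.
= (58.4/2) · log₁₀(2.36/0.000107) = 29.20 · log₁₀(2.206e+04)
= 29.20 · (4.3435) = 126.83 mV

127 mV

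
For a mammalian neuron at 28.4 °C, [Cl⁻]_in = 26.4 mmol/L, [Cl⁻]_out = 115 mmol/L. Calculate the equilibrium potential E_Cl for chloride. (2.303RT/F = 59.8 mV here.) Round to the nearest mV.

-38 mV

E = (59.8/z) · log₁₀([Cl⁻]_out/[Cl⁻]_in) with z = -1.
For an anion, dividing by z = -1 reverses the sign.
= (59.8/-1) · log₁₀(115/26.4) = -59.80 · log₁₀(4.356)
= -59.80 · (0.6391) = -38.22 mV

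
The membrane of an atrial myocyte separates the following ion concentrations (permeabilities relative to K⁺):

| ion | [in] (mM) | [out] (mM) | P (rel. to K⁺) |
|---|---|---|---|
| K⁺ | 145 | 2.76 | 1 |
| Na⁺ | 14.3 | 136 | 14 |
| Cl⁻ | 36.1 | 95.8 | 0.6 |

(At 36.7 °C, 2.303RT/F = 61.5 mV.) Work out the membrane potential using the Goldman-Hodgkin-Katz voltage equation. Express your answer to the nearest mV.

42 mV

Vm = 61.5 · log₁₀[(Σ P·[cation]ₒ + Σ P·[anion]ᵢ) / (Σ P·[cation]ᵢ + Σ P·[anion]ₒ)]
Numerator = 1×2.76 + 14×136 + 0.6×36.1 = 1928
Denominator = 1×145 + 14×14.3 + 0.6×95.8 = 402.7
Vm = 61.5 · log₁₀(4.789) = 61.5 × (0.6802) = 41.83 mV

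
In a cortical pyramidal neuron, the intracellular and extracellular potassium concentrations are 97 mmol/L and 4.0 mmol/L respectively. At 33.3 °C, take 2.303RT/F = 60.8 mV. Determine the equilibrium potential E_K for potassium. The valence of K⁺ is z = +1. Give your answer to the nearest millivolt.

-84 mV

E = (60.8/z) · log₁₀([K⁺]_out/[K⁺]_in) with z = +1.
= (60.8/1) · log₁₀(4.0/97) = 60.80 · log₁₀(0.04124)
= 60.80 · (-1.3847) = -84.19 mV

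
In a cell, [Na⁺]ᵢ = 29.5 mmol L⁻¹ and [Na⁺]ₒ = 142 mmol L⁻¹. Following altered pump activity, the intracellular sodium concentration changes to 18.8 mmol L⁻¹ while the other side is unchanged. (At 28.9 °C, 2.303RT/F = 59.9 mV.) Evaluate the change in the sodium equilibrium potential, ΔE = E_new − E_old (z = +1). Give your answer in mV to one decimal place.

11.7 mV

E_old = (59.9/1)·log₁₀(142/29.5) = 40.88 mV
E_new = (59.9/1)·log₁₀(142/18.8) = 52.60 mV
ΔE = 52.60 − (40.88) = 11.72 mV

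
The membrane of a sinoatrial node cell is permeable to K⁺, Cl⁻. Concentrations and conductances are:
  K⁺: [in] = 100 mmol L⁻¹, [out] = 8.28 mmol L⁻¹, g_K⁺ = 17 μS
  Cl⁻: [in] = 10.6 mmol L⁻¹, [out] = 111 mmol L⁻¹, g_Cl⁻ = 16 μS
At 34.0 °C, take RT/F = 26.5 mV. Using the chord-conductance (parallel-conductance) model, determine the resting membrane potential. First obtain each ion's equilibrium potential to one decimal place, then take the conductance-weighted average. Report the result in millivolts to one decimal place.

E_K⁺ = (26.5/1)·ln(8.28/100) = -66.0 mV
E_Cl⁻ = (26.5/-1)·ln(111/10.6) = -62.2 mV
Vm = (Σ gᵢEᵢ)/(Σ gᵢ) = (17·-66.0 + 16·-62.2) / (17 + 16)
= -2117.20 / 33 = -64.16 mV

-64.2 mV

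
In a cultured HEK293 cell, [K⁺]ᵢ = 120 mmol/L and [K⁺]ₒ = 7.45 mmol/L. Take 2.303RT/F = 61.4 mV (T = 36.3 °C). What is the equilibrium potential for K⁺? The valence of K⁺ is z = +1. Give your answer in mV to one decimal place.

E = (61.4/z) · log₁₀([K⁺]_out/[K⁺]_in) with z = +1.
= (61.4/1) · log₁₀(7.45/120) = 61.40 · log₁₀(0.06208)
= 61.40 · (-1.2070) = -74.11 mV

-74.1 mV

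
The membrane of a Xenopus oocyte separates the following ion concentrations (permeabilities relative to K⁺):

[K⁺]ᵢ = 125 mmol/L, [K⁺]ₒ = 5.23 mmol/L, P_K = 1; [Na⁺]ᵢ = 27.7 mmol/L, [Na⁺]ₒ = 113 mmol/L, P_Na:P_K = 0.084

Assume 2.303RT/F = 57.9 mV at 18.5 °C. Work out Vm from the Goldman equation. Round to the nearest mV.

-54 mV

Vm = 57.9 · log₁₀[(Σ P·[cation]ₒ + Σ P·[anion]ᵢ) / (Σ P·[cation]ᵢ + Σ P·[anion]ₒ)]
Numerator = 1×5.23 + 0.084×113 = 14.72
Denominator = 1×125 + 0.084×27.7 = 127.3
Vm = 57.9 · log₁₀(0.11562) = 57.9 × (-0.9370) = -54.25 mV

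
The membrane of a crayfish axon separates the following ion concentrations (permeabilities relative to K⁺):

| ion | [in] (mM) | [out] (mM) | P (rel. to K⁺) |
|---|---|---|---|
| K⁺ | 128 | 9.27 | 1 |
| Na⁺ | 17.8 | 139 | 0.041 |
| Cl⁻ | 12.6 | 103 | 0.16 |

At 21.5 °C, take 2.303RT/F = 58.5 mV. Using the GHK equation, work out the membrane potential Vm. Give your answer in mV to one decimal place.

Vm = 58.5 · log₁₀[(Σ P·[cation]ₒ + Σ P·[anion]ᵢ) / (Σ P·[cation]ᵢ + Σ P·[anion]ₒ)]
Numerator = 1×9.27 + 0.041×139 + 0.16×12.6 = 16.98
Denominator = 1×128 + 0.041×17.8 + 0.16×103 = 145.2
Vm = 58.5 · log₁₀(0.11697) = 58.5 × (-0.9319) = -54.52 mV

-54.5 mV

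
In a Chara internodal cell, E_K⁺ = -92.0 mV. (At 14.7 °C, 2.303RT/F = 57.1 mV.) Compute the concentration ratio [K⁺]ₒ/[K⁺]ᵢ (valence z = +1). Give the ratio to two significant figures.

log₁₀([out]/[in]) = E·z/(57.1) = -92.0 × 1 / 57.1 = -1.6112
[out]/[in] = 10^(-1.6112) = 0.02448

0.024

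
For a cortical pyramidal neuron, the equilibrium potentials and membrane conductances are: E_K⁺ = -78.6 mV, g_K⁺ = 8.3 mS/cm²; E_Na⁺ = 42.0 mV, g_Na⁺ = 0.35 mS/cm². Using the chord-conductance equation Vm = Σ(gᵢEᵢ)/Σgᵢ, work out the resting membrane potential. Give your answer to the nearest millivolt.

Σ gᵢEᵢ = 8.3·(-78.6) + 0.35·(42.0) = -637.68
Σ gᵢ = 8.3 + 0.35 = 8.65
Vm = -637.68 / 8.65 = -73.72 mV

-74 mV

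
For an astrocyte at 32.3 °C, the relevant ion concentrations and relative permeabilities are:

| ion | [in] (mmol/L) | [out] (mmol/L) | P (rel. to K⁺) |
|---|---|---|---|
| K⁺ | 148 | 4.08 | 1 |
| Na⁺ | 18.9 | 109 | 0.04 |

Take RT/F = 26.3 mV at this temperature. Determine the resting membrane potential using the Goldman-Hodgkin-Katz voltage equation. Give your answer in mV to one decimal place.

-75.5 mV

Vm = 26.3 · ln[(Σ P·[cation]ₒ + Σ P·[anion]ᵢ) / (Σ P·[cation]ᵢ + Σ P·[anion]ₒ)]
Numerator = 1×4.08 + 0.04×109 = 8.44
Denominator = 1×148 + 0.04×18.9 = 148.8
Vm = 26.3 · ln(0.056737) = 26.3 × (-2.8693) = -75.46 mV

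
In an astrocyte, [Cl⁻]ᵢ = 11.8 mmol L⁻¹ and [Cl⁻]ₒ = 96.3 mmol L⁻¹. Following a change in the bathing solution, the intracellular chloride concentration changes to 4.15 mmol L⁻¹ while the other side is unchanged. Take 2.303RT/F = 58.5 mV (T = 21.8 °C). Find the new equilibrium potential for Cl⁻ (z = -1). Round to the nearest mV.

-80 mV

After the shift: [Cl⁻]_out = 96.3, [Cl⁻]_in = 4.15 mmol L⁻¹.
E_new = (58.5/-1)·log₁₀(96.3/4.15) = -58.50 · (1.3656) = -79.89 mV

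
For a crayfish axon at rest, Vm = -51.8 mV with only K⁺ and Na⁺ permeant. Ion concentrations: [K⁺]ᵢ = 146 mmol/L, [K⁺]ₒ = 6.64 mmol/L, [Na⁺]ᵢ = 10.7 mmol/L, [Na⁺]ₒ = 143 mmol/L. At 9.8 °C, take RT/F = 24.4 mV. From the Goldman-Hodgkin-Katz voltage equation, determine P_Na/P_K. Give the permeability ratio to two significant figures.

0.076

Let α = P_Na/P_K. GHK: Vm = 24.4·ln[(Kₒ + α·Naₒ)/(Kᵢ + α·Naᵢ)].
e^(Vm/24.4) = e^(-51.8/24.4) = 0.11968
So 0.11968·(Kᵢ + α·Naᵢ) = Kₒ + α·Naₒ → α = (0.11968·146.0 − 6.64) / (143.0 − 0.11968·10.7)
α = (17.47 − 6.64) / (143.0 − 1.281) = 10.83/141.7 = 0.07644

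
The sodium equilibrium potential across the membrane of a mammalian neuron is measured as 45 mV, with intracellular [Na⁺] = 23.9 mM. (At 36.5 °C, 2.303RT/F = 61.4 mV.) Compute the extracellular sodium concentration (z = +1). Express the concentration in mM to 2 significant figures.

130 mM

Nernst: E = (61.4/1) · log₁₀([out]/[in]), so log₁₀([out]/[in]) = 45.0 × 1 / 61.4 = 0.7329.
[out]/[in] = 10^(0.7329) = 5.406.
[out] = 5.406 × 23.9 = 129.2 mM.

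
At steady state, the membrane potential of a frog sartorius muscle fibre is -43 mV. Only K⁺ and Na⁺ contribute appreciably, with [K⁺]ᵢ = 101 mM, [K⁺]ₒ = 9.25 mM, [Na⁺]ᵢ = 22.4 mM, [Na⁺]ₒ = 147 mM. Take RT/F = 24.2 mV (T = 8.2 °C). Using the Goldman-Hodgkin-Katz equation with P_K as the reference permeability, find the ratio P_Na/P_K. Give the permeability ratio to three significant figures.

0.0547

Let α = P_Na/P_K. GHK: Vm = 24.2·ln[(Kₒ + α·Naₒ)/(Kᵢ + α·Naᵢ)].
e^(Vm/24.2) = e^(-43.0/24.2) = 0.16917
So 0.16917·(Kᵢ + α·Naᵢ) = Kₒ + α·Naₒ → α = (0.16917·101.0 − 9.25) / (147.0 − 0.16917·22.4)
α = (17.09 − 9.25) / (147.0 − 3.789) = 7.836/143.2 = 0.05472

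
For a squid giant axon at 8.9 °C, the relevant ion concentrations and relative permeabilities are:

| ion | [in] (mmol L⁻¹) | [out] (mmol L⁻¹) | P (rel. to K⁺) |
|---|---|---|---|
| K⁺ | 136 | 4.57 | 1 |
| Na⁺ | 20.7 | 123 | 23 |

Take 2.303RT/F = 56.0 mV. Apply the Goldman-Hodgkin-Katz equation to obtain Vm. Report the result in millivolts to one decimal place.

37.3 mV

Vm = 56.0 · log₁₀[(Σ P·[cation]ₒ + Σ P·[anion]ᵢ) / (Σ P·[cation]ᵢ + Σ P·[anion]ₒ)]
Numerator = 1×4.57 + 23×123 = 2834
Denominator = 1×136 + 23×20.7 = 612.1
Vm = 56.0 · log₁₀(4.6293) = 56.0 × (0.6655) = 37.27 mV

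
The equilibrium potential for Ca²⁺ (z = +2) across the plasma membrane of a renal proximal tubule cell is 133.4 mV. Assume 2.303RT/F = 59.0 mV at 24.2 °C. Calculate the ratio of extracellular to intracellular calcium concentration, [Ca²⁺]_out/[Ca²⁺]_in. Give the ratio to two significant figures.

33000

log₁₀([out]/[in]) = E·z/(59.0) = 133.4 × 2 / 59.0 = 4.5220
[out]/[in] = 10^(4.5220) = 3.327e+04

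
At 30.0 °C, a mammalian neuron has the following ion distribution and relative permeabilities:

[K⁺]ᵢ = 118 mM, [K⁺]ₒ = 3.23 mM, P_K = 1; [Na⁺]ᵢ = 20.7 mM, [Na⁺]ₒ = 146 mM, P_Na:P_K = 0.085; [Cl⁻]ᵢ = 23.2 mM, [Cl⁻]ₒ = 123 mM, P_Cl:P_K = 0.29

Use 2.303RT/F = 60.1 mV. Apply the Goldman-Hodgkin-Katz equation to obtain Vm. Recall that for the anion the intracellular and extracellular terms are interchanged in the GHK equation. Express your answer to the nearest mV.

Vm = 60.1 · log₁₀[(Σ P·[cation]ₒ + Σ P·[anion]ᵢ) / (Σ P·[cation]ᵢ + Σ P·[anion]ₒ)]
Numerator = 1×3.23 + 0.085×146 + 0.29×23.2 = 22.37
Denominator = 1×118 + 0.085×20.7 + 0.29×123 = 155.4
Vm = 60.1 · log₁₀(0.14391) = 60.1 × (-0.8419) = -50.60 mV

-51 mV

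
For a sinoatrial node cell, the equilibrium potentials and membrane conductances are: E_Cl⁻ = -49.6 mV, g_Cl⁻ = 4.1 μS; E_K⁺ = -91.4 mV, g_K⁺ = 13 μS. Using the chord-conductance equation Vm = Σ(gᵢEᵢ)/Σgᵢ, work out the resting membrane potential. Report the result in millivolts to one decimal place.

Σ gᵢEᵢ = 4.1·(-49.6) + 13·(-91.4) = -1391.56
Σ gᵢ = 4.1 + 13 = 17.1
Vm = -1391.56 / 17.1 = -81.38 mV

-81.4 mV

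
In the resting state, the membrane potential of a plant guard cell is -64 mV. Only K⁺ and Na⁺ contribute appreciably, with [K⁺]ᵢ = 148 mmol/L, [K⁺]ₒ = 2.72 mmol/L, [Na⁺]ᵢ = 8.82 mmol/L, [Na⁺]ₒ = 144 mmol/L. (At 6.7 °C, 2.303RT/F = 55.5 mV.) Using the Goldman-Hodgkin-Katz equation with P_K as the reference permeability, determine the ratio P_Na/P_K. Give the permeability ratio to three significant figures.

Let α = P_Na/P_K. GHK: Vm = 55.5·log₁₀[(Kₒ + α·Naₒ)/(Kᵢ + α·Naᵢ)].
10^(Vm/55.5) = 10^(-64.0/55.5) = 0.070282
So 0.070282·(Kᵢ + α·Naᵢ) = Kₒ + α·Naₒ → α = (0.070282·148.0 − 2.72) / (144.0 − 0.070282·8.82)
α = (10.4 − 2.72) / (144.0 − 0.6199) = 7.682/143.4 = 0.05358

0.0536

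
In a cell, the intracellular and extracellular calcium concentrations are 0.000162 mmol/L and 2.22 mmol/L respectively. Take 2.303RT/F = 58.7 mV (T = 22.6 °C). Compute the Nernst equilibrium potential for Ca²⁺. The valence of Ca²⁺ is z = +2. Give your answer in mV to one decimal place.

E = (58.7/z) · log₁₀([Ca²⁺]_out/[Ca²⁺]_in) with z = +2.
= (58.7/2) · log₁₀(2.22/0.000162) = 29.35 · log₁₀(1.37e+04)
= 29.35 · (4.1368) = 121.42 mV

121.4 mV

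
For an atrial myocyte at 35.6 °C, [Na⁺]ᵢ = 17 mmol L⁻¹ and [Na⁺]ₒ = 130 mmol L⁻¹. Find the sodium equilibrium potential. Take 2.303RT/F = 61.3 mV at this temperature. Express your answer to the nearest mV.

54 mV

E = (61.3/z) · log₁₀([Na⁺]_out/[Na⁺]_in) with z = +1.
= (61.3/1) · log₁₀(130/17) = 61.30 · log₁₀(7.647)
= 61.30 · (0.8835) = 54.16 mV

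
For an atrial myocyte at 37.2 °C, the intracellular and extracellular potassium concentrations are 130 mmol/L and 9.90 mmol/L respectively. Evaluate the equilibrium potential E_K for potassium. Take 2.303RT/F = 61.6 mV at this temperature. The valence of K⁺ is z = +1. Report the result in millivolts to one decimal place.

-68.9 mV

E = (61.6/z) · log₁₀([K⁺]_out/[K⁺]_in) with z = +1.
= (61.6/1) · log₁₀(9.90/130) = 61.60 · log₁₀(0.07615)
= 61.60 · (-1.1183) = -68.89 mV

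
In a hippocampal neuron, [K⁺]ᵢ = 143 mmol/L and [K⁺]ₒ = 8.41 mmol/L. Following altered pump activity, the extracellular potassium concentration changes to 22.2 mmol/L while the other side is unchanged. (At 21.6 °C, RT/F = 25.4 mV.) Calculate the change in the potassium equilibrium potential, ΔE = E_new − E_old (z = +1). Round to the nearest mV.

25 mV

E_old = (25.4/1)·ln(8.41/143) = -71.97 mV
E_new = (25.4/1)·ln(22.2/143) = -47.31 mV
ΔE = -47.31 − (-71.97) = 24.66 mV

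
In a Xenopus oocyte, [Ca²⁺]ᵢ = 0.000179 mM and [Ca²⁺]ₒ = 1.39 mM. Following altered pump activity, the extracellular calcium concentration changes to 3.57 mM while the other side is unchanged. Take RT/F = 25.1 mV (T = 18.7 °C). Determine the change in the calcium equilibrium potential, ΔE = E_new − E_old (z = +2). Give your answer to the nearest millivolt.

E_old = (25.1/2)·ln(1.39/0.000179) = 112.42 mV
E_new = (25.1/2)·ln(3.57/0.000179) = 124.25 mV
ΔE = 124.25 − (112.42) = 11.84 mV

12 mV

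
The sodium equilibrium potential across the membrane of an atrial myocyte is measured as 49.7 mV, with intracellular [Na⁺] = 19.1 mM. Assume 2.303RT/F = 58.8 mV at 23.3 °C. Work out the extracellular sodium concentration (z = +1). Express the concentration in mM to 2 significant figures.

Nernst: E = (58.8/1) · log₁₀([out]/[in]), so log₁₀([out]/[in]) = 49.7 × 1 / 58.8 = 0.8452.
[out]/[in] = 10^(0.8452) = 7.002.
[out] = 7.002 × 19.1 = 133.7 mM.

130 mM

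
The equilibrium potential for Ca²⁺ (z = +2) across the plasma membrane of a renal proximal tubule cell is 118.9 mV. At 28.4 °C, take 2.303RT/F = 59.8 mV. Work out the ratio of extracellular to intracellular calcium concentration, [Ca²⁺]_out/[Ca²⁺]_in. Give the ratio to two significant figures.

9500

log₁₀([out]/[in]) = E·z/(59.8) = 118.9 × 2 / 59.8 = 3.9766
[out]/[in] = 10^(3.9766) = 9475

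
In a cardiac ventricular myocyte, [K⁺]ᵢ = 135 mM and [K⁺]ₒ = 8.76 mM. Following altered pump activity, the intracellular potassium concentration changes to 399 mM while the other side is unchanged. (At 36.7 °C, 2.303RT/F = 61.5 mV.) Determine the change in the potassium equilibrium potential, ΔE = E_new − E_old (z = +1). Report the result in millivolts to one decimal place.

E_old = (61.5/1)·log₁₀(8.76/135) = -73.05 mV
E_new = (61.5/1)·log₁₀(8.76/399) = -102.00 mV
ΔE = -102.00 − (-73.05) = -28.94 mV

-28.9 mV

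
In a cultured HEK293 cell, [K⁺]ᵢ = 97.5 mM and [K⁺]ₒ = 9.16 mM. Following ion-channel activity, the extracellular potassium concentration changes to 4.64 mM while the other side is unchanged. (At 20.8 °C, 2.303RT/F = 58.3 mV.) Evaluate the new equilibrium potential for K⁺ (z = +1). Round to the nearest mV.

-77 mV

After the shift: [K⁺]_out = 4.64, [K⁺]_in = 97.5 mM.
E_new = (58.3/1)·log₁₀(4.64/97.5) = 58.30 · (-1.3225) = -77.10 mV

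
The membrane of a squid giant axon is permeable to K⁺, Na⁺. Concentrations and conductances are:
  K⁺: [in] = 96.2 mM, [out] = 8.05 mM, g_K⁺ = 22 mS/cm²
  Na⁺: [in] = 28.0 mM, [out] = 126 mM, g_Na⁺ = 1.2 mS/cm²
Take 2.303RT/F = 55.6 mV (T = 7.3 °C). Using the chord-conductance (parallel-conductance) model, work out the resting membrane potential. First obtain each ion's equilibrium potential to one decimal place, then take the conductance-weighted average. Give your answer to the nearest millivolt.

-55 mV

E_K⁺ = (55.6/1)·log₁₀(8.05/96.2) = -59.9 mV
E_Na⁺ = (55.6/1)·log₁₀(126/28.0) = 36.3 mV
Vm = (Σ gᵢEᵢ)/(Σ gᵢ) = (22·-59.9 + 1.2·36.3) / (22 + 1.2)
= -1274.24 / 23.2 = -54.92 mV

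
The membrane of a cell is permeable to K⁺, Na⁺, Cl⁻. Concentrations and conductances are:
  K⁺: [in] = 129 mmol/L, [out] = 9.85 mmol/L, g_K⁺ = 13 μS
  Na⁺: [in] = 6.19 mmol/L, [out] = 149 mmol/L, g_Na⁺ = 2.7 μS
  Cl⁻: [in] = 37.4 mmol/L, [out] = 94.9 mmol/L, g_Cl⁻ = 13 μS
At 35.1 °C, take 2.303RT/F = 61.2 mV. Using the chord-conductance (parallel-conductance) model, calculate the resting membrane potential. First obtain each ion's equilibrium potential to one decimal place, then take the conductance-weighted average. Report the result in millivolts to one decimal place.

E_K⁺ = (61.2/1)·log₁₀(9.85/129) = -68.4 mV
E_Na⁺ = (61.2/1)·log₁₀(149/6.19) = 84.5 mV
E_Cl⁻ = (61.2/-1)·log₁₀(94.9/37.4) = -24.7 mV
Vm = (Σ gᵢEᵢ)/(Σ gᵢ) = (13·-68.4 + 2.7·84.5 + 13·-24.7) / (13 + 2.7 + 13)
= -982.15 / 28.7 = -34.22 mV

-34.2 mV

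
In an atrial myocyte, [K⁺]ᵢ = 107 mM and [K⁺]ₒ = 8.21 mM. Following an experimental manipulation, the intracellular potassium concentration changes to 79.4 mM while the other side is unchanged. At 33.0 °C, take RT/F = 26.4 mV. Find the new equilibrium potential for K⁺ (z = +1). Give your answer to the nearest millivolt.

After the shift: [K⁺]_out = 8.21, [K⁺]_in = 79.4 mM.
E_new = (26.4/1)·ln(8.21/79.4) = 26.40 · (-2.2691) = -59.91 mV

-60 mV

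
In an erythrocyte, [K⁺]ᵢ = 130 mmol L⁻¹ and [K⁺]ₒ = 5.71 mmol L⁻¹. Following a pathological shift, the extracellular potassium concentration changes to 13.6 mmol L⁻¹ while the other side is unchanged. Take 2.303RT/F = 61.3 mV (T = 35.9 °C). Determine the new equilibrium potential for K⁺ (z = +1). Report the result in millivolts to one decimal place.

-60.1 mV

After the shift: [K⁺]_out = 13.6, [K⁺]_in = 130 mmol L⁻¹.
E_new = (61.3/1)·log₁₀(13.6/130) = 61.30 · (-0.9804) = -60.10 mV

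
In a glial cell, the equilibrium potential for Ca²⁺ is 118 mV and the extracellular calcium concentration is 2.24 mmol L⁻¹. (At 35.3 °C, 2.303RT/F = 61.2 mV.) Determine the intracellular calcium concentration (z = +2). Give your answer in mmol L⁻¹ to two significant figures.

Nernst: E = (61.2/2) · log₁₀([out]/[in]), so log₁₀([out]/[in]) = 118.0 × 2 / 61.2 = 3.8562.
[out]/[in] = 10^(3.8562) = 7181.
[in] = 2.24 / 7181 = 0.0003119 mmol L⁻¹.

0.00031 mmol L⁻¹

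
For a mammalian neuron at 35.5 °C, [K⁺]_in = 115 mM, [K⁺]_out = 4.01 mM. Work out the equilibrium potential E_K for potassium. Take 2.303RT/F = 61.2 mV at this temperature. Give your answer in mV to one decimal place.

-89.2 mV

E = (61.2/z) · log₁₀([K⁺]_out/[K⁺]_in) with z = +1.
= (61.2/1) · log₁₀(4.01/115) = 61.20 · log₁₀(0.03487)
= 61.20 · (-1.4576) = -89.20 mV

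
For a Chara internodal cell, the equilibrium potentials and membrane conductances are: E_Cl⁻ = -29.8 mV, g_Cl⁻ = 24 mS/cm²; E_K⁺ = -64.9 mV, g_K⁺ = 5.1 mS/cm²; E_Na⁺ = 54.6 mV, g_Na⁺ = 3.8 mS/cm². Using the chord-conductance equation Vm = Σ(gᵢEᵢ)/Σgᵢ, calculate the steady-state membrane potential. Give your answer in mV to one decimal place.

-25.5 mV

Σ gᵢEᵢ = 24·(-29.8) + 5.1·(-64.9) + 3.8·(54.6) = -838.71
Σ gᵢ = 24 + 5.1 + 3.8 = 32.9
Vm = -838.71 / 32.9 = -25.49 mV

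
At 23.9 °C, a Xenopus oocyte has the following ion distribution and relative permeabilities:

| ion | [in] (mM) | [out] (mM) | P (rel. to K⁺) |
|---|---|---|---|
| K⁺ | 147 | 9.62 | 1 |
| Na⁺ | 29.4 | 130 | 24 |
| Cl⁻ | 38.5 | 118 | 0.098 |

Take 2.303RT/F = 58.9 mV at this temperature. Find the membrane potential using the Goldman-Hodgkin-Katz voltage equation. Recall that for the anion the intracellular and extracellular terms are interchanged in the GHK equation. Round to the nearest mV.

33 mV

Vm = 58.9 · log₁₀[(Σ P·[cation]ₒ + Σ P·[anion]ᵢ) / (Σ P·[cation]ᵢ + Σ P·[anion]ₒ)]
Numerator = 1×9.62 + 24×130 + 0.098×38.5 = 3133
Denominator = 1×147 + 24×29.4 + 0.098×118 = 864.2
Vm = 58.9 · log₁₀(3.6259) = 58.9 × (0.5594) = 32.95 mV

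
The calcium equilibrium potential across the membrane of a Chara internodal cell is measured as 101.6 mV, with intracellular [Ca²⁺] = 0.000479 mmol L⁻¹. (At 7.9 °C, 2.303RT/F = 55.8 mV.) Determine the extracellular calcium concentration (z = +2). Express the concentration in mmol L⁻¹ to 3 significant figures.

Nernst: E = (55.8/2) · log₁₀([out]/[in]), so log₁₀([out]/[in]) = 101.6 × 2 / 55.8 = 3.6416.
[out]/[in] = 10^(3.6416) = 4381.
[out] = 4381 × 0.000479 = 2.099 mmol L⁻¹.

2.10 mmol L⁻¹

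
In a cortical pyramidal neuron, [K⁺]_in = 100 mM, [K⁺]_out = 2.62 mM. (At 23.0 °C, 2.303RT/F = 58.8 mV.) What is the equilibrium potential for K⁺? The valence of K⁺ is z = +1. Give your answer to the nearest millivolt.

E = (58.8/z) · log₁₀([K⁺]_out/[K⁺]_in) with z = +1.
= (58.8/1) · log₁₀(2.62/100) = 58.80 · log₁₀(0.0262)
= 58.80 · (-1.5817) = -93.00 mV

-93 mV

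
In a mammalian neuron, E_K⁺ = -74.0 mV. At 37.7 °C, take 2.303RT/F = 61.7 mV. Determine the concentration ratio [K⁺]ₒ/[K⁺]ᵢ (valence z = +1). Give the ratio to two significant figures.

0.063

log₁₀([out]/[in]) = E·z/(61.7) = -74.0 × 1 / 61.7 = -1.1994
[out]/[in] = 10^(-1.1994) = 0.06319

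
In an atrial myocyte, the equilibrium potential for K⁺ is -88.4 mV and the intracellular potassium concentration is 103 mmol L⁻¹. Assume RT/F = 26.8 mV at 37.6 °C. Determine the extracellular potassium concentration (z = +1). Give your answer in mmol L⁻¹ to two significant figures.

3.8 mmol L⁻¹

Nernst: E = (26.8/1) · ln([out]/[in]), so ln([out]/[in]) = -88.4 × 1 / 26.8 = -3.2985.
[out]/[in] = e^(-3.2985) = 0.03694.
[out] = 0.03694 × 103 = 3.805 mmol L⁻¹.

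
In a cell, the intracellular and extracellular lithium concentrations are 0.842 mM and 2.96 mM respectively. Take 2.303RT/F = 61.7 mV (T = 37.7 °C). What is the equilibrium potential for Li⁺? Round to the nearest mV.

34 mV

E = (61.7/z) · log₁₀([Li⁺]_out/[Li⁺]_in) with z = +1.
= (61.7/1) · log₁₀(2.96/0.842) = 61.70 · log₁₀(3.515)
= 61.70 · (0.5460) = 33.69 mV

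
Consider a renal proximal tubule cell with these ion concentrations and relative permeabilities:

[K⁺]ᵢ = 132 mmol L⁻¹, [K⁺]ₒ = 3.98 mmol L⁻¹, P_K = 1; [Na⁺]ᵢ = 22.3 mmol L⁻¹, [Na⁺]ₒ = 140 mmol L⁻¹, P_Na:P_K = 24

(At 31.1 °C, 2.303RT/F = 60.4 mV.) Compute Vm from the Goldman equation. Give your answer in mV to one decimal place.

42.4 mV

Vm = 60.4 · log₁₀[(Σ P·[cation]ₒ + Σ P·[anion]ᵢ) / (Σ P·[cation]ᵢ + Σ P·[anion]ₒ)]
Numerator = 1×3.98 + 24×140 = 3364
Denominator = 1×132 + 24×22.3 = 667.2
Vm = 60.4 · log₁₀(5.0419) = 60.4 × (0.7026) = 42.44 mV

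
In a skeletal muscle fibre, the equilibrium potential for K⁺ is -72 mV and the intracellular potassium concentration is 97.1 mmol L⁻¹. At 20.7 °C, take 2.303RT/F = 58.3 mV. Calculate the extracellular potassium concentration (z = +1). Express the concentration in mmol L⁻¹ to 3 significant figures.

Nernst: E = (58.3/1) · log₁₀([out]/[in]), so log₁₀([out]/[in]) = -72.0 × 1 / 58.3 = -1.2350.
[out]/[in] = 10^(-1.2350) = 0.05821.
[out] = 0.05821 × 97.1 = 5.652 mmol L⁻¹.

5.65 mmol L⁻¹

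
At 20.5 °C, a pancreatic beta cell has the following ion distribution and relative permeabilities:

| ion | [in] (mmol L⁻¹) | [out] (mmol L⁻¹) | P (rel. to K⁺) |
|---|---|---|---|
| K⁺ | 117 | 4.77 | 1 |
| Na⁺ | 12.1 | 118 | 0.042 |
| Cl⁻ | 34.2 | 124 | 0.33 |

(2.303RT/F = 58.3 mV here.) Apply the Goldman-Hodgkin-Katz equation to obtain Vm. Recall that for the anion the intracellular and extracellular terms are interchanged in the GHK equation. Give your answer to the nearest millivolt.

-51 mV

Vm = 58.3 · log₁₀[(Σ P·[cation]ₒ + Σ P·[anion]ᵢ) / (Σ P·[cation]ᵢ + Σ P·[anion]ₒ)]
Numerator = 1×4.77 + 0.042×118 + 0.33×34.2 = 21.01
Denominator = 1×117 + 0.042×12.1 + 0.33×124 = 158.4
Vm = 58.3 · log₁₀(0.13263) = 58.3 × (-0.8774) = -51.15 mV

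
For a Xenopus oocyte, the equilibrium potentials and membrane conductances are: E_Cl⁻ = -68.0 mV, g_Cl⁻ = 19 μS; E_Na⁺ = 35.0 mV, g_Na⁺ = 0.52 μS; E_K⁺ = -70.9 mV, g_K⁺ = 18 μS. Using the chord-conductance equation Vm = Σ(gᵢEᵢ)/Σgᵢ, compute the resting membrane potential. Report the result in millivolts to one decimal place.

-68.0 mV

Σ gᵢEᵢ = 19·(-68.0) + 0.52·(35.0) + 18·(-70.9) = -2550.00
Σ gᵢ = 19 + 0.52 + 18 = 37.52
Vm = -2550.00 / 37.52 = -67.96 mV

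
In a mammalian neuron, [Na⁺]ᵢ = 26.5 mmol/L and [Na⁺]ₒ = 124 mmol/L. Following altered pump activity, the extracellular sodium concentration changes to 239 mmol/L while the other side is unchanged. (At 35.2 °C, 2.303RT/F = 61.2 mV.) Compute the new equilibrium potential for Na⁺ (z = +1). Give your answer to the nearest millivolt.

58 mV

After the shift: [Na⁺]_out = 239, [Na⁺]_in = 26.5 mmol/L.
E_new = (61.2/1)·log₁₀(239/26.5) = 61.20 · (0.9552) = 58.46 mV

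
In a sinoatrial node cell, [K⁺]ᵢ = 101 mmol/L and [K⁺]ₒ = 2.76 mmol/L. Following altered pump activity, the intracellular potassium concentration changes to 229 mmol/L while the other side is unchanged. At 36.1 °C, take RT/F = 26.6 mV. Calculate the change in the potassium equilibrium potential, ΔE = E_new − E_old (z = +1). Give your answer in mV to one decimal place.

E_old = (26.6/1)·ln(2.76/101) = -95.76 mV
E_new = (26.6/1)·ln(2.76/229) = -117.53 mV
ΔE = -117.53 − (-95.76) = -21.77 mV

-21.8 mV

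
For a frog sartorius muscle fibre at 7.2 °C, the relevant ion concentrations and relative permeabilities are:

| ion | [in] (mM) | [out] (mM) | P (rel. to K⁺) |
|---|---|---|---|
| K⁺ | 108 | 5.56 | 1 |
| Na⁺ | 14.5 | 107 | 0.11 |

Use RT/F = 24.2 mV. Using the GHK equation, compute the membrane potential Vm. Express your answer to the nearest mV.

-45 mV

Vm = 24.2 · ln[(Σ P·[cation]ₒ + Σ P·[anion]ᵢ) / (Σ P·[cation]ᵢ + Σ P·[anion]ₒ)]
Numerator = 1×5.56 + 0.11×107 = 17.33
Denominator = 1×108 + 0.11×14.5 = 109.6
Vm = 24.2 · ln(0.15813) = 24.2 × (-1.8444) = -44.63 mV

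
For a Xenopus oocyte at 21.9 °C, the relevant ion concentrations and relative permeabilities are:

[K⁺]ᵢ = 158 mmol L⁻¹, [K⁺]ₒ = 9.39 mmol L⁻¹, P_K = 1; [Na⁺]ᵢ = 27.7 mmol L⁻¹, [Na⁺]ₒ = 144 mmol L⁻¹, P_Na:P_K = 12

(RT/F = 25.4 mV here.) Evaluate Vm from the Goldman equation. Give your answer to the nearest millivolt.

Vm = 25.4 · ln[(Σ P·[cation]ₒ + Σ P·[anion]ᵢ) / (Σ P·[cation]ᵢ + Σ P·[anion]ₒ)]
Numerator = 1×9.39 + 12×144 = 1737
Denominator = 1×158 + 12×27.7 = 490.4
Vm = 25.4 · ln(3.5428) = 25.4 × (1.2649) = 32.13 mV

32 mV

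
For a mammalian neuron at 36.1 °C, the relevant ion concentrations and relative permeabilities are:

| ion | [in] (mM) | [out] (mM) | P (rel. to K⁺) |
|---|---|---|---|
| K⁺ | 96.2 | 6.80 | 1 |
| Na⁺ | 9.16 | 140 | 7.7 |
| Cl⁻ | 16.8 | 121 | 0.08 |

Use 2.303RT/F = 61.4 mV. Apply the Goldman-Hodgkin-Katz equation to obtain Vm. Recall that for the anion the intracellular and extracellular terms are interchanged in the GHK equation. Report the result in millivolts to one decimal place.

Vm = 61.4 · log₁₀[(Σ P·[cation]ₒ + Σ P·[anion]ᵢ) / (Σ P·[cation]ᵢ + Σ P·[anion]ₒ)]
Numerator = 1×6.80 + 7.7×140 + 0.08×16.8 = 1086
Denominator = 1×96.2 + 7.7×9.16 + 0.08×121 = 176.4
Vm = 61.4 · log₁₀(6.1569) = 61.4 × (0.7894) = 48.47 mV

48.5 mV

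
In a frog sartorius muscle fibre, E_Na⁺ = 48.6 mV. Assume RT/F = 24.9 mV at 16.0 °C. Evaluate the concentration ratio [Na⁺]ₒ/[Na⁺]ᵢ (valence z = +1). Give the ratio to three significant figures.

ln([out]/[in]) = E·z/(24.9) = 48.6 × 1 / 24.9 = 1.9518
[out]/[in] = e^(1.9518) = 7.041

7.04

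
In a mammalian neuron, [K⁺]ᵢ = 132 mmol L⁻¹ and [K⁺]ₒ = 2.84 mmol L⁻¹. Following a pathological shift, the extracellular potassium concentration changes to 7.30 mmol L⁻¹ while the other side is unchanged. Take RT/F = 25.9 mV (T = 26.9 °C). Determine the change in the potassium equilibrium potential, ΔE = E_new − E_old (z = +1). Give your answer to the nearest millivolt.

24 mV

E_old = (25.9/1)·ln(2.84/132) = -99.43 mV
E_new = (25.9/1)·ln(7.30/132) = -74.98 mV
ΔE = -74.98 − (-99.43) = 24.45 mV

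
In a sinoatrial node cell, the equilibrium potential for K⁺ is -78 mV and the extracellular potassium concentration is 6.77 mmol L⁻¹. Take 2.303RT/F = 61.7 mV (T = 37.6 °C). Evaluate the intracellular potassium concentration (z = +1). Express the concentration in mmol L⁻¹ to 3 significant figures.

Nernst: E = (61.7/1) · log₁₀([out]/[in]), so log₁₀([out]/[in]) = -78.0 × 1 / 61.7 = -1.2642.
[out]/[in] = 10^(-1.2642) = 0.05443.
[in] = 6.77 / 0.05443 = 124.4 mmol L⁻¹.

124 mmol L⁻¹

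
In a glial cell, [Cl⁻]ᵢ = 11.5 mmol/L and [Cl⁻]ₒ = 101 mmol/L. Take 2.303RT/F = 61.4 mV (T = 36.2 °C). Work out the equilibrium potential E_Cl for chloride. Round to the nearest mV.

-58 mV

E = (61.4/z) · log₁₀([Cl⁻]_out/[Cl⁻]_in) with z = -1.
For an anion, dividing by z = -1 reverses the sign.
= (61.4/-1) · log₁₀(101/11.5) = -61.40 · log₁₀(8.783)
= -61.40 · (0.9436) = -57.94 mV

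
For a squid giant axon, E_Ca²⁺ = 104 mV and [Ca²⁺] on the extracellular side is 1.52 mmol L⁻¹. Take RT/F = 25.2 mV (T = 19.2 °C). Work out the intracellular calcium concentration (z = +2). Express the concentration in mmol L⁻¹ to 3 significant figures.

0.000396 mmol L⁻¹

Nernst: E = (25.2/2) · ln([out]/[in]), so ln([out]/[in]) = 104.0 × 2 / 25.2 = 8.2540.
[out]/[in] = e^(8.2540) = 3843.
[in] = 1.52 / 3843 = 0.0003955 mmol L⁻¹.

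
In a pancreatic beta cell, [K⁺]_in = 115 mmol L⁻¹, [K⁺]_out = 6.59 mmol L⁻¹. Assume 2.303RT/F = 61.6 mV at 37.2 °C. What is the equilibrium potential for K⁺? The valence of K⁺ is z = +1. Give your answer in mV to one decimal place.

-76.5 mV

E = (61.6/z) · log₁₀([K⁺]_out/[K⁺]_in) with z = +1.
= (61.6/1) · log₁₀(6.59/115) = 61.60 · log₁₀(0.0573)
= 61.60 · (-1.2418) = -76.50 mV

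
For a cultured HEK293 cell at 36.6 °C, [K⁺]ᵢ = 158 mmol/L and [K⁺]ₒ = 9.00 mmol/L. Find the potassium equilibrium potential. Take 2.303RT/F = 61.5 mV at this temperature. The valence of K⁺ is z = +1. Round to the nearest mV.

E = (61.5/z) · log₁₀([K⁺]_out/[K⁺]_in) with z = +1.
= (61.5/1) · log₁₀(9.00/158) = 61.50 · log₁₀(0.05696)
= 61.50 · (-1.2444) = -76.53 mV

-77 mV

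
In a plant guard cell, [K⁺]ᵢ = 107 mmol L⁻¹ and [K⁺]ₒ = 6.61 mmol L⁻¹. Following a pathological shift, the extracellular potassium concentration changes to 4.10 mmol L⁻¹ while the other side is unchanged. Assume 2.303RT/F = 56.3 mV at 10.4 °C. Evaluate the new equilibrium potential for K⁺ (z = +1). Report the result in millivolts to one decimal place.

-79.8 mV

After the shift: [K⁺]_out = 4.10, [K⁺]_in = 107 mmol L⁻¹.
E_new = (56.3/1)·log₁₀(4.10/107) = 56.30 · (-1.4166) = -79.75 mV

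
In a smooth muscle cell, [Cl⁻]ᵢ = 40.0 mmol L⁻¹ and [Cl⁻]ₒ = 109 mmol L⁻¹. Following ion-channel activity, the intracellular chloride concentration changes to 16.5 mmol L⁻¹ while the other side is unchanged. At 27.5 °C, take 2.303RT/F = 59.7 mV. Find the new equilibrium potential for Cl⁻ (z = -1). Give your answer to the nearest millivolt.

-49 mV

After the shift: [Cl⁻]_out = 109, [Cl⁻]_in = 16.5 mmol L⁻¹.
E_new = (59.7/-1)·log₁₀(109/16.5) = -59.70 · (0.8199) = -48.95 mV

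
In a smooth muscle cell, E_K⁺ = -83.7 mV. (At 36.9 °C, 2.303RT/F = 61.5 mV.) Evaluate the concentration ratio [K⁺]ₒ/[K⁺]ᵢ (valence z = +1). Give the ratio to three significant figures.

log₁₀([out]/[in]) = E·z/(61.5) = -83.7 × 1 / 61.5 = -1.3610
[out]/[in] = 10^(-1.3610) = 0.04355

0.0436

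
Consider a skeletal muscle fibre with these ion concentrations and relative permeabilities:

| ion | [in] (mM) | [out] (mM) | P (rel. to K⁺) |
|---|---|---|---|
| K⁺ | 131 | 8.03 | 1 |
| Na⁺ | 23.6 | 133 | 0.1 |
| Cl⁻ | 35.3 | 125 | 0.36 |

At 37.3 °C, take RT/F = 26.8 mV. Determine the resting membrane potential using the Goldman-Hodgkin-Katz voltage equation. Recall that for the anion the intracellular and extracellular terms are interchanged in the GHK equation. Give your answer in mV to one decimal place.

Vm = 26.8 · ln[(Σ P·[cation]ₒ + Σ P·[anion]ᵢ) / (Σ P·[cation]ᵢ + Σ P·[anion]ₒ)]
Numerator = 1×8.03 + 0.1×133 + 0.36×35.3 = 34.04
Denominator = 1×131 + 0.1×23.6 + 0.36×125 = 178.4
Vm = 26.8 · ln(0.19084) = 26.8 × (-1.6563) = -44.39 mV

-44.4 mV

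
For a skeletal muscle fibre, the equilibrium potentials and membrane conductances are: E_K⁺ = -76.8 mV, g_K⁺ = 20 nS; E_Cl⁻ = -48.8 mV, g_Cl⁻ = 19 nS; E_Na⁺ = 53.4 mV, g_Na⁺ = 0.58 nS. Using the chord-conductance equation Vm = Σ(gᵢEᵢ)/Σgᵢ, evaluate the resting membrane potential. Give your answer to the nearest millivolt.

-61 mV

Σ gᵢEᵢ = 20·(-76.8) + 19·(-48.8) + 0.58·(53.4) = -2432.23
Σ gᵢ = 20 + 19 + 0.58 = 39.58
Vm = -2432.23 / 39.58 = -61.45 mV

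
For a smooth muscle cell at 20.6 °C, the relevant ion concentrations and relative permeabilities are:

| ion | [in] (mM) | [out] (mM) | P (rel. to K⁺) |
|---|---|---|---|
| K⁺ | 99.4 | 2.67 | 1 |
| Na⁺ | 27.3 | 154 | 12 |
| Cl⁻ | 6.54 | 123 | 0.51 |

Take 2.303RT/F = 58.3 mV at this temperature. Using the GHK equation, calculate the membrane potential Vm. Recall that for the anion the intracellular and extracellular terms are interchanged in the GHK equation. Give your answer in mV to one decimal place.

Vm = 58.3 · log₁₀[(Σ P·[cation]ₒ + Σ P·[anion]ᵢ) / (Σ P·[cation]ᵢ + Σ P·[anion]ₒ)]
Numerator = 1×2.67 + 12×154 + 0.51×6.54 = 1854
Denominator = 1×99.4 + 12×27.3 + 0.51×123 = 489.7
Vm = 58.3 · log₁₀(3.7858) = 58.3 × (0.5782) = 33.71 mV

33.7 mV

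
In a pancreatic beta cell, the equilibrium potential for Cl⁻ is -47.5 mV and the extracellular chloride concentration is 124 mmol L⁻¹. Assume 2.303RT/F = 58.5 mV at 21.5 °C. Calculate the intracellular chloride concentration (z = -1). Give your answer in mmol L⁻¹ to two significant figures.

19 mmol L⁻¹

Nernst: E = (58.5/-1) · log₁₀([out]/[in]), so log₁₀([out]/[in]) = -47.5 × -1 / 58.5 = 0.8120.
[out]/[in] = 10^(0.8120) = 6.486.
[in] = 124 / 6.486 = 19.12 mmol L⁻¹.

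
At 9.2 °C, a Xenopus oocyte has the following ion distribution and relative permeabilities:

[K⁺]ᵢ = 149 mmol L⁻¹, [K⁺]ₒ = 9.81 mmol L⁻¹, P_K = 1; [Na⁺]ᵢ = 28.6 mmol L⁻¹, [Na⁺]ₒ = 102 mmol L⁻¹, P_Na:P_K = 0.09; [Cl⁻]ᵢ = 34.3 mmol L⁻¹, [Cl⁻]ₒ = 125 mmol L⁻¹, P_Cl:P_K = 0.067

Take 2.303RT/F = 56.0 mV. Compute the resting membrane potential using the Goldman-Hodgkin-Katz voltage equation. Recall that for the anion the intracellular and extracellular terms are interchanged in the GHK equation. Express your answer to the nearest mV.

-49 mV

Vm = 56.0 · log₁₀[(Σ P·[cation]ₒ + Σ P·[anion]ᵢ) / (Σ P·[cation]ᵢ + Σ P·[anion]ₒ)]
Numerator = 1×9.81 + 0.09×102 + 0.067×34.3 = 21.29
Denominator = 1×149 + 0.09×28.6 + 0.067×125 = 159.9
Vm = 56.0 · log₁₀(0.13309) = 56.0 × (-0.8758) = -49.05 mV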